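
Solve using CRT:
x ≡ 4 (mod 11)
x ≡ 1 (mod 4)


m₁ = 11, m₂ = 4, gcd = 1, so CRT applies. M = m₁·m₂ = 44
Let M₁ = M/m₁ = 4, M₂ = M/m₂ = 11
Find y₁ ≡ M₁⁻¹ (mod m₁): 4⁻¹ ≡ 3 (mod 11)
Find y₂ ≡ M₂⁻¹ (mod m₂): 11⁻¹ ≡ 3 (mod 4)
x = a₁·M₁·y₁ + a₂·M₂·y₂ = 4·4·3 + 1·11·3 = 81
Reduce mod 44: x ≡ 37
Check: 37 mod 11 = 4 ✓, 37 mod 4 = 1 ✓

x ≡ 37 (mod 44)


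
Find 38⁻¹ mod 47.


Use the extended Euclidean algorithm to write 1 = 38·s + 47·t; then s mod 47 is the inverse.
Euclidean algorithm:
  38 = 0·47 + 38
  47 = 1·38 + 9
  38 = 4·9 + 2
  9 = 4·2 + 1
  2 = 2·1 + 0
gcd(38,47) = 1
Back-substitution gives: 38·(-21) + 47·(17) = 1
So 38⁻¹ ≡ -21 ≡ 26 (mod 47)
Check: 38 × 26 = 988 ≡ 1 (mod 47) ✓

38⁻¹ ≡ 26 (mod 47)


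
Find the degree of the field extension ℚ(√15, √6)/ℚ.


[ℚ(√15,√6):ℚ] = [ℚ(√15,√6):ℚ(√15)]·[ℚ(√15):ℚ] = 2·2 = 4

[ℚ(√15, √6)/ℚ] = 4


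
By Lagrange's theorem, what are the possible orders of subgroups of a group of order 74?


Lagrange's theorem: |H| divides |G|
|G| = 74
Divisors of 74: 1, 2, 37, 74

Possible subgroup orders: {1, 2, 37, 74}


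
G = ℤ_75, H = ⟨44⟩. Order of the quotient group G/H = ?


|⟨44⟩| = n / gcd(44, 75) = 75 / 1 = 75
H is normal (ℤ_75 is abelian).
|G/H| = |G| / |H| = 75 / 75 = 1

|G/H| = 1


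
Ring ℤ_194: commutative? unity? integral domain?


ℤ_194 is a commutative ring with unity 1; 194 = 2×97 is composite, so 2·97 ≡ 0 gives zero divisors (not an integral domain)
Commutative: Yes
Integral domain: No
Has unity: Yes

ℤ_194: Commutative=Yes, Unity=Yes


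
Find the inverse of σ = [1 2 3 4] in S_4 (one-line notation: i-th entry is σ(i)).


To find σ⁻¹, swap domain and range:
σ(1) = 1 → σ⁻¹(1) = 1
σ(2) = 2 → σ⁻¹(2) = 2
σ(3) = 3 → σ⁻¹(3) = 3
σ(4) = 4 → σ⁻¹(4) = 4

σ⁻¹ = [1 2 3 4]


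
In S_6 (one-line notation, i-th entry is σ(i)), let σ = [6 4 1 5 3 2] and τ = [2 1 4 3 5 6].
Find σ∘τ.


σ∘τ: apply τ first, then σ
1 →τ 2 →σ 4
2 →τ 1 →σ 6
3 →τ 4 →σ 5
4 →τ 3 →σ 1
5 →τ 5 →σ 3
6 →τ 6 →σ 2

σ∘τ = [4 6 5 1 3 2]


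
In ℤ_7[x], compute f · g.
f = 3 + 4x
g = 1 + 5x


Expand and collect like terms; reduce coefficients mod 7:
x^0: 3·1 = 3 ≡ 3 (mod 7)
x^1: 3·5 + 4·1 = 19 ≡ 5 (mod 7)
x^2: 4·5 = 20 ≡ 6 (mod 7)
Result: 3 + 5x + 6x^2

f · g = 3 + 5x + 6x^2


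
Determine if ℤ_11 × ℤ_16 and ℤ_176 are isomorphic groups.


Comparing ℤ_11 × ℤ_16 and ℤ_176:
gcd(11,16) = 1, so ℤ_11 × ℤ_16 ≅ ℤ_176 (CRT)

Yes, ℤ_11 × ℤ_16 ≅ ℤ_176


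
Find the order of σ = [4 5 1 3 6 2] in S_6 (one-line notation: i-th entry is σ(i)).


Cycle decomposition: (1 4 3) (2 5 6)
Cycle lengths: 3, 3
Order = lcm(3, 3) = 3

ord(σ) = 3


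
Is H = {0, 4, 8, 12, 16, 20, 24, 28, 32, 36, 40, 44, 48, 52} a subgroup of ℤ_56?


Subgroup test for H = {0, 4, 8, 12, 16, 20, 24, 28, 32, 36, 40, 44, 48, 52} in (ℤ_56, +):
(1) 0 ∈ H? Yes
(2) Closure: for all a,b ∈ H, (a+b) mod 56 ∈ H? Yes
(3) Inverses: for all a ∈ H, -a mod 56 ∈ H? Yes

Yes, H is a subgroup of ℤ_56


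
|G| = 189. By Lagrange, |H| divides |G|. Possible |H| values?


Lagrange's theorem: |H| divides |G|
|G| = 189
Divisors of 189: 1, 3, 7, 9, 21, 27, 63, 189

Possible subgroup orders: {1, 3, 7, 9, 21, 27, 63, 189}


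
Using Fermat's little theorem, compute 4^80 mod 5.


Fermat's little theorem: if p is prime and gcd(a,p)=1, then a^(p-1) ≡ 1 (mod p)
p = 5 is prime, gcd(4,5) = 1
Reduce exponent: 80 mod 4 = 0
So 4^80 ≡ 4^0 (mod 5)
4^0 = 1

4^80 ≡ 1 (mod 5)


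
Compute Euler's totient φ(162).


Factor n: 162 = 2 × 3^4
φ(n) = n · ∏(1 - 1/p) over distinct primes p | n
φ(162) = 162 · (1 - 1/2) · (1 - 1/3) = 54

φ(162) = 54


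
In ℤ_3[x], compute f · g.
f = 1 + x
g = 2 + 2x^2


Expand and collect like terms; reduce coefficients mod 3:
x^0: 1·2 = 2 ≡ 2 (mod 3)
x^1: 1·0 + 1·2 = 2 ≡ 2 (mod 3)
x^2: 1·2 + 1·0 = 2 ≡ 2 (mod 3)
x^3: 1·2 = 2 ≡ 2 (mod 3)
Result: 2 + 2x + 2x^2 + 2x^3

f · g = 2 + 2x + 2x^2 + 2x^3


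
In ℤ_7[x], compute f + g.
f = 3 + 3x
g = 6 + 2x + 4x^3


Add coefficients mod 7:
x^0: 3 + 6 = 2 (mod 7)
x^1: 3 + 2 = 5 (mod 7)
x^2: 0 + 0 = 0 (mod 7)
x^3: 0 + 4 = 4 (mod 7)
Result: 2 + 5x + 4x^3

f + g = 2 + 5x + 4x^3


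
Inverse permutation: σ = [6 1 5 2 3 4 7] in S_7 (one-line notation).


To find σ⁻¹, swap domain and range:
σ(1) = 6 → σ⁻¹(6) = 1
σ(2) = 1 → σ⁻¹(1) = 2
σ(3) = 5 → σ⁻¹(5) = 3
σ(4) = 2 → σ⁻¹(2) = 4
σ(5) = 3 → σ⁻¹(3) = 5
σ(6) = 4 → σ⁻¹(4) = 6
σ(7) = 7 → σ⁻¹(7) = 7

σ⁻¹ = [2 4 5 6 3 1 7]


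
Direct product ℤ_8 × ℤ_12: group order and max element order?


|ℤ_8 × ℤ_12| = 8 × 12 = 96
Max element order = lcm(8,12) = 24
Cyclic? No (gcd=4)

|ℤ_8×ℤ_12| = 96, max element order = 24


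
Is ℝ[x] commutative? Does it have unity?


Polynomial ring over ℝ (an integral domain) is a commutative integral domain with unity 1
Commutative: Yes
Integral domain: Yes
Has unity: Yes

ℝ[x]: Commutative=Yes, Unity=Yes


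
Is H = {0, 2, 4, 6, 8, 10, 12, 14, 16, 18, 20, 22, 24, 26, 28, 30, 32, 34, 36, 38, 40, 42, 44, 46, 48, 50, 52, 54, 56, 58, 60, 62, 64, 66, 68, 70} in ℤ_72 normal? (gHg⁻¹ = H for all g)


H = {0, 2, 4, 6, 8, 10, 12, 14, 16, 18, 20, 22, 24, 26, 28, 30, 32, 34, 36, 38, 40, 42, 44, 46, 48, 50, 52, 54, 56, 58, 60, 62, 64, 66, 68, 70} in ℤ_72
ℤ_72 is abelian; every subgroup of an abelian group is normal

Yes, normal subgroup


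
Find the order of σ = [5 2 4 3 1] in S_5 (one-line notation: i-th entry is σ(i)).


Cycle decomposition: (1 5) (3 4)
Cycle lengths: 2, 2
Order = lcm(2, 2) = 2

ord(σ) = 2


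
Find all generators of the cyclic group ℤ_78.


g generates ℤ_n iff gcd(g,n) = 1
Prime factors of 78: 2, 3, 13
Generators are g ∈ {1,...,77} not divisible by any of these primes.
Generators: {1, 5, 7, 11, 17, 19, 23, 25, 29, 31, 35, 37, 41, 43, 47, 49, 53, 55, 59, 61, 67, 71, 73, 77}
Number of generators = φ(78) = 24

Generators of ℤ_78 = {1, 5, 7, 11, 17, 19, 23, 25, 29, 31, 35, 37, 41, 43, 47, 49, 53, 55, 59, 61, 67, 71, 73, 77}


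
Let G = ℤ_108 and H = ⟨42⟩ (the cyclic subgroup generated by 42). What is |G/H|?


|⟨42⟩| = n / gcd(42, 108) = 108 / 6 = 18
H is normal (ℤ_108 is abelian).
|G/H| = |G| / |H| = 108 / 18 = 6

|G/H| = 6


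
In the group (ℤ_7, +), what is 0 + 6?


Operation: addition mod 7
0 + 6 = (a + b) mod 7 with a = 0, b = 6

0 + 6 = 6


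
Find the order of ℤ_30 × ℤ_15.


|A × B| = |A| · |B|
|ℤ_30 × ℤ_15| = 30 × 15 = 450

|ℤ_30 × ℤ_15| = 450


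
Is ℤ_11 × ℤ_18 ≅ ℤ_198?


Comparing ℤ_11 × ℤ_18 and ℤ_198:
gcd(11,18) = 1, so ℤ_11 × ℤ_18 ≅ ℤ_198 (CRT)

Yes, ℤ_11 × ℤ_18 ≅ ℤ_198


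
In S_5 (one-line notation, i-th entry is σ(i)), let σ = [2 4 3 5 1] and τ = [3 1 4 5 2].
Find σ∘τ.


σ∘τ: apply τ first, then σ
1 →τ 3 →σ 3
2 →τ 1 →σ 2
3 →τ 4 →σ 5
4 →τ 5 →σ 1
5 →τ 2 →σ 4

σ∘τ = [3 2 5 1 4]


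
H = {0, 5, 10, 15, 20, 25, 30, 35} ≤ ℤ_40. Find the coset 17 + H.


17 + H = {17 + h (mod 40) : h ∈ H}
17+0=17, 17+5=22, 17+10=27, 17+15=32, 17+20=37, 17+25=2, 17+30=7, 17+35=12
17 + H = {2, 7, 12, 17, 22, 27, 32, 37} = 2 + H

17 + H = {2, 7, 12, 17, 22, 27, 32, 37}


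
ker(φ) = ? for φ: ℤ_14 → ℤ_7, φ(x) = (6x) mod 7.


Kernel = preimage of identity
ker(φ) = {x ∈ ℤ_14 : 6x ≡ 0 (mod 7)}. Since 7 | 14, φ is well-defined. The kernel is the cyclic subgroup ⟨7⟩ of ℤ_14 (order 2), i.e. {0, 7}

ker(φ) = {0, 7}


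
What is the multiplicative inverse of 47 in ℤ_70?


Use the extended Euclidean algorithm to write 1 = 47·s + 70·t; then s mod 70 is the inverse.
Euclidean algorithm:
  47 = 0·70 + 47
  70 = 1·47 + 23
  47 = 2·23 + 1
  23 = 23·1 + 0
gcd(47,70) = 1
Back-substitution gives: 47·(3) + 70·(-2) = 1
So 47⁻¹ ≡ 3 ≡ 3 (mod 70)
Check: 47 × 3 = 141 ≡ 1 (mod 70) ✓

47⁻¹ ≡ 3 (mod 70)


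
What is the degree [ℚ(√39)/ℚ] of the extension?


√39 has minimal polynomial x² - 39 (irreducible over ℚ since 39 is squarefree)

[ℚ(√39)/ℚ] = 2


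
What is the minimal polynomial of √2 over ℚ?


√2 satisfies x² - 2 = 0, irreducible over ℚ since 2 is squarefree

Minimal polynomial: x² - 2


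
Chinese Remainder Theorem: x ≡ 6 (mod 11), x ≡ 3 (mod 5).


m₁ = 11, m₂ = 5, gcd = 1, so CRT applies. M = m₁·m₂ = 55
Let M₁ = M/m₁ = 5, M₂ = M/m₂ = 11
Find y₁ ≡ M₁⁻¹ (mod m₁): 5⁻¹ ≡ 9 (mod 11)
Find y₂ ≡ M₂⁻¹ (mod m₂): 11⁻¹ ≡ 1 (mod 5)
x = a₁·M₁·y₁ + a₂·M₂·y₂ = 6·5·9 + 3·11·1 = 303
Reduce mod 55: x ≡ 28
Check: 28 mod 11 = 6 ✓, 28 mod 5 = 3 ✓

x ≡ 28 (mod 55)


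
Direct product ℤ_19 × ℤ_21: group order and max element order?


|ℤ_19 × ℤ_21| = 19 × 21 = 399
Max element order = lcm(19,21) = 399
Cyclic? Yes (gcd=1)

|ℤ_19×ℤ_21| = 399, max element order = 399


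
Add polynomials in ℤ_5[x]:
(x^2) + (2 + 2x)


Add coefficients mod 5:
x^0: 0 + 2 = 2 (mod 5)
x^1: 0 + 2 = 2 (mod 5)
x^2: 1 + 0 = 1 (mod 5)
Result: 2 + 2x + x^2

f + g = 2 + 2x + x^2


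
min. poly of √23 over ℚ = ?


√23 satisfies x² - 23 = 0, irreducible over ℚ since 23 is squarefree

Minimal polynomial: x² - 23


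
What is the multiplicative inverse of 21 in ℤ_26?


Use the extended Euclidean algorithm to write 1 = 21·s + 26·t; then s mod 26 is the inverse.
Euclidean algorithm:
  21 = 0·26 + 21
  26 = 1·21 + 5
  21 = 4·5 + 1
  5 = 5·1 + 0
gcd(21,26) = 1
Back-substitution gives: 21·(5) + 26·(-4) = 1
So 21⁻¹ ≡ 5 ≡ 5 (mod 26)
Check: 21 × 5 = 105 ≡ 1 (mod 26) ✓

21⁻¹ ≡ 5 (mod 26)


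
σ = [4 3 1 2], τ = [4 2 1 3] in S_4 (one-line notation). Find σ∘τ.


σ∘τ: apply τ first, then σ
1 →τ 4 →σ 2
2 →τ 2 →σ 3
3 →τ 1 →σ 4
4 →τ 3 →σ 1

σ∘τ = [2 3 4 1]


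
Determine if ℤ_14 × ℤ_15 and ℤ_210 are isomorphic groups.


Comparing ℤ_14 × ℤ_15 and ℤ_210:
gcd(14,15) = 1, so ℤ_14 × ℤ_15 ≅ ℤ_210 (CRT)

Yes, ℤ_14 × ℤ_15 ≅ ℤ_210


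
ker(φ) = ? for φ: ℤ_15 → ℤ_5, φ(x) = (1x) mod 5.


Kernel = preimage of identity
ker(φ) = {x ∈ ℤ_15 : 1x ≡ 0 (mod 5)}. Since 5 | 15, φ is well-defined. The kernel is the cyclic subgroup ⟨5⟩ of ℤ_15 (order 3), i.e. {0, 5, 10}

ker(φ) = {0, 5, 10}


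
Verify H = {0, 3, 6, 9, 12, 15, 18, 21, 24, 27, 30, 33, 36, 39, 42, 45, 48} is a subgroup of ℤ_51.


Subgroup test for H = {0, 3, 6, 9, 12, 15, 18, 21, 24, 27, 30, 33, 36, 39, 42, 45, 48} in (ℤ_51, +):
(1) 0 ∈ H? Yes
(2) Closure: for all a,b ∈ H, (a+b) mod 51 ∈ H? Yes
(3) Inverses: for all a ∈ H, -a mod 51 ∈ H? Yes

Yes, H is a subgroup of ℤ_51


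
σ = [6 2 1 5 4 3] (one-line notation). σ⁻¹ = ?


To find σ⁻¹, swap domain and range:
σ(1) = 6 → σ⁻¹(6) = 1
σ(2) = 2 → σ⁻¹(2) = 2
σ(3) = 1 → σ⁻¹(1) = 3
σ(4) = 5 → σ⁻¹(5) = 4
σ(5) = 4 → σ⁻¹(4) = 5
σ(6) = 3 → σ⁻¹(3) = 6

σ⁻¹ = [3 2 6 5 4 1]


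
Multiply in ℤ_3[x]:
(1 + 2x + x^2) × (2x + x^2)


Expand and collect like terms; reduce coefficients mod 3:
x^0: 1·0 = 0 ≡ 0 (mod 3)
x^1: 1·2 + 2·0 = 2 ≡ 2 (mod 3)
x^2: 1·1 + 2·2 + 1·0 = 5 ≡ 2 (mod 3)
x^3: 2·1 + 1·2 = 4 ≡ 1 (mod 3)
x^4: 1·1 = 1 ≡ 1 (mod 3)
Result: 2x + 2x^2 + x^3 + x^4

f · g = 2x + 2x^2 + x^3 + x^4


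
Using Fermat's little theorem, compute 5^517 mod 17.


Fermat's little theorem: if p is prime and gcd(a,p)=1, then a^(p-1) ≡ 1 (mod p)
p = 17 is prime, gcd(5,17) = 1
Reduce exponent: 517 mod 16 = 5
So 5^517 ≡ 5^5 (mod 17)
5^5 mod 17 = 14

5^517 ≡ 14 (mod 17)


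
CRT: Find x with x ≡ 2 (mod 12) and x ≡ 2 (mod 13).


m₁ = 12, m₂ = 13, gcd = 1, so CRT applies. M = m₁·m₂ = 156
Let M₁ = M/m₁ = 13, M₂ = M/m₂ = 12
Find y₁ ≡ M₁⁻¹ (mod m₁): 13⁻¹ ≡ 1 (mod 12)
Find y₂ ≡ M₂⁻¹ (mod m₂): 12⁻¹ ≡ 12 (mod 13)
x = a₁·M₁·y₁ + a₂·M₂·y₂ = 2·13·1 + 2·12·12 = 314
Reduce mod 156: x ≡ 2
Check: 2 mod 12 = 2 ✓, 2 mod 13 = 2 ✓

x ≡ 2 (mod 156)


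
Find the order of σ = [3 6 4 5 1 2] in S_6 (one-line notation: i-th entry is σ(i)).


Cycle decomposition: (1 3 4 5) (2 6)
Cycle lengths: 4, 2
Order = lcm(4, 2) = 4

ord(σ) = 4


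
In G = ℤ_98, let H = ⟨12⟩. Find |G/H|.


|⟨12⟩| = n / gcd(12, 98) = 98 / 2 = 49
H is normal (ℤ_98 is abelian).
|G/H| = |G| / |H| = 98 / 49 = 2

|G/H| = 2


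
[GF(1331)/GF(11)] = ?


GF(1331) = GF(11^3), so the extension degree is 3

[GF(1331)/GF(11)] = 3


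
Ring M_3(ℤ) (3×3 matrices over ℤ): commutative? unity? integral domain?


Matrix multiplication is non-commutative for n ≥ 2; the identity matrix I is the unity; singular matrices give zero divisors, so not an integral domain
Commutative: No
Integral domain: No
Has unity: Yes

M_3(ℤ) (3×3 matrices over ℤ): Commutative=No, Unity=Yes


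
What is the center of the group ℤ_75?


Z(G) = {g ∈ G | gx = xg for all x ∈ G}
ℤ_75 is abelian, so Z(G) = G

Z(ℤ_75) = ℤ_75


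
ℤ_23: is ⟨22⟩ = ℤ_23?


g generates ℤ_n iff gcd(g, n) = 1
gcd(22, 23) = 1
Since gcd = 1, 22 is a generator.

Yes, 22 generates ℤ_23


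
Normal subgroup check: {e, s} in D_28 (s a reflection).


H = {e, s} in D_28 (s a reflection)
r·s·r⁻¹ = sr⁻² ≠ s for n ≥ 3, so {e, s} is not closed under conjugation

No, not a normal subgroup


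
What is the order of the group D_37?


|D_n| = 2n (n rotations and n reflections)
|D_37| = 2×37 = 74

|D_37| = 74


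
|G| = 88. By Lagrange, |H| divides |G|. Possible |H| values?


Lagrange's theorem: |H| divides |G|
|G| = 88
Divisors of 88: 1, 2, 4, 8, 11, 22, 44, 88

Possible subgroup orders: {1, 2, 4, 8, 11, 22, 44, 88}


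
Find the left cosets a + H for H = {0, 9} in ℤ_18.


H = {0, 9}, |H| = 2
Number of cosets = |G|/|H| = 18/2 = 9
0 + H = {0, 9}
1 + H = {1, 10}
2 + H = {2, 11}
3 + H = {3, 12}
4 + H = {4, 13}
5 + H = {5, 14}
6 + H = {6, 15}
7 + H = {7, 16}
8 + H = {8, 17}

Cosets: 0+H={0,9}; 1+H={1,10}; 2+H={2,11}; 3+H={3,12}; 4+H={4,13}; 5+H={5,14}; 6+H={6,15}; 7+H={7,16}; 8+H={8,17}


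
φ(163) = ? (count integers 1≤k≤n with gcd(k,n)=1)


Factor n: 163 = 163
φ(n) = n · ∏(1 - 1/p) over distinct primes p | n
φ(163) = 163 · (1 - 1/163) = 162

φ(163) = 162


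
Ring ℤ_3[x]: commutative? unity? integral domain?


ℤ_3 is a field (n prime), so ℤ_3[x] is a commutative integral domain with unity
Commutative: Yes
Integral domain: Yes
Has unity: Yes

ℤ_3[x]: Commutative=Yes, Unity=Yes


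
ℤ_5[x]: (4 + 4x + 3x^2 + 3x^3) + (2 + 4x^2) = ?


Add coefficients mod 5:
x^0: 4 + 2 = 1 (mod 5)
x^1: 4 + 0 = 4 (mod 5)
x^2: 3 + 4 = 2 (mod 5)
x^3: 3 + 0 = 3 (mod 5)
Result: 1 + 4x + 2x^2 + 3x^3

f + g = 1 + 4x + 2x^2 + 3x^3


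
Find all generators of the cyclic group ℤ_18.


g generates ℤ_n iff gcd(g,n) = 1
Prime factors of 18: 2, 3
Generators are g ∈ {1,...,17} not divisible by any of these primes.
Generators: {1, 5, 7, 11, 13, 17}
Number of generators = φ(18) = 6

Generators of ℤ_18 = {1, 5, 7, 11, 13, 17}


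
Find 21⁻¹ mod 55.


Use the extended Euclidean algorithm to write 1 = 21·s + 55·t; then s mod 55 is the inverse.
Euclidean algorithm:
  21 = 0·55 + 21
  55 = 2·21 + 13
  21 = 1·13 + 8
  13 = 1·8 + 5
  8 = 1·5 + 3
  5 = 1·3 + 2
  3 = 1·2 + 1
  2 = 2·1 + 0
gcd(21,55) = 1
Back-substitution gives: 21·(21) + 55·(-8) = 1
So 21⁻¹ ≡ 21 ≡ 21 (mod 55)
Check: 21 × 21 = 441 ≡ 1 (mod 55) ✓

21⁻¹ ≡ 21 (mod 55)


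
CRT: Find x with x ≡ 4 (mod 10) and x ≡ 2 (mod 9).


m₁ = 10, m₂ = 9, gcd = 1, so CRT applies. M = m₁·m₂ = 90
Let M₁ = M/m₁ = 9, M₂ = M/m₂ = 10
Find y₁ ≡ M₁⁻¹ (mod m₁): 9⁻¹ ≡ 9 (mod 10)
Find y₂ ≡ M₂⁻¹ (mod m₂): 10⁻¹ ≡ 1 (mod 9)
x = a₁·M₁·y₁ + a₂·M₂·y₂ = 4·9·9 + 2·10·1 = 344
Reduce mod 90: x ≡ 74
Check: 74 mod 10 = 4 ✓, 74 mod 9 = 2 ✓

x ≡ 74 (mod 90)


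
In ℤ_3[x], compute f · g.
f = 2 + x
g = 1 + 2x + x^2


Expand and collect like terms; reduce coefficients mod 3:
x^0: 2·1 = 2 ≡ 2 (mod 3)
x^1: 2·2 + 1·1 = 5 ≡ 2 (mod 3)
x^2: 2·1 + 1·2 = 4 ≡ 1 (mod 3)
x^3: 1·1 = 1 ≡ 1 (mod 3)
Result: 2 + 2x + x^2 + x^3

f · g = 2 + 2x + x^2 + x^3


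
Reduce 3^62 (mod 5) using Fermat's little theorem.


Fermat's little theorem: if p is prime and gcd(a,p)=1, then a^(p-1) ≡ 1 (mod p)
p = 5 is prime, gcd(3,5) = 1
Reduce exponent: 62 mod 4 = 2
So 3^62 ≡ 3^2 (mod 5)
3^2 mod 5 = 4

3^62 ≡ 4 (mod 5)


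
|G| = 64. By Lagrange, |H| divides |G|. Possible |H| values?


Lagrange's theorem: |H| divides |G|
|G| = 64
Divisors of 64: 1, 2, 4, 8, 16, 32, 64

Possible subgroup orders: {1, 2, 4, 8, 16, 32, 64}


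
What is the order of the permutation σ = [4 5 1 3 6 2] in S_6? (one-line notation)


Cycle decomposition: (1 4 3) (2 5 6)
Cycle lengths: 3, 3
Order = lcm(3, 3) = 3

ord(σ) = 3


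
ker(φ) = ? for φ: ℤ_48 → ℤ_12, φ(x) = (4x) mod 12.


Kernel = preimage of identity
ker(φ) = {x ∈ ℤ_48 : 4x ≡ 0 (mod 12)}. Since 12 | 48, φ is well-defined. The kernel is the cyclic subgroup ⟨3⟩ of ℤ_48 (order 16), i.e. {0, 3, 6, 9, 12, 15, 18, 21, 24, 27, 30, 33, 36, 39, 42, 45}

ker(φ) = {0, 3, 6, 9, 12, 15, 18, 21, 24, 27, 30, 33, 36, 39, 42, 45}


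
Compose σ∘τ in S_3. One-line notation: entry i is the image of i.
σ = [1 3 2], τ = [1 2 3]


σ∘τ: apply τ first, then σ
1 →τ 1 →σ 1
2 →τ 2 →σ 3
3 →τ 3 →σ 2

σ∘τ = [1 3 2]


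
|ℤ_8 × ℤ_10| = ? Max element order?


|ℤ_8 × ℤ_10| = 8 × 10 = 80
Max element order = lcm(8,10) = 40
Cyclic? No (gcd=2)

|ℤ_8×ℤ_10| = 80, max element order = 40


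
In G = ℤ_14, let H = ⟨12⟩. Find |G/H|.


|⟨12⟩| = n / gcd(12, 14) = 14 / 2 = 7
H is normal (ℤ_14 is abelian).
|G/H| = |G| / |H| = 14 / 7 = 2

|G/H| = 2


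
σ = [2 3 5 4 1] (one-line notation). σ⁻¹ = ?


To find σ⁻¹, swap domain and range:
σ(1) = 2 → σ⁻¹(2) = 1
σ(2) = 3 → σ⁻¹(3) = 2
σ(3) = 5 → σ⁻¹(5) = 3
σ(4) = 4 → σ⁻¹(4) = 4
σ(5) = 1 → σ⁻¹(1) = 5

σ⁻¹ = [5 1 2 4 3]


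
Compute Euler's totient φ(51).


Factor n: 51 = 3 × 17
φ(n) = n · ∏(1 - 1/p) over distinct primes p | n
φ(51) = 51 · (1 - 1/3) · (1 - 1/17) = 32

φ(51) = 32


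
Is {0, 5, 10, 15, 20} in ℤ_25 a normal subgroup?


H = {0, 5, 10, 15, 20} in ℤ_25
ℤ_25 is abelian; every subgroup of an abelian group is normal

Yes, normal subgroup


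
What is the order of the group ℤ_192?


ℤ_n has n elements.

|ℤ_192| = 192


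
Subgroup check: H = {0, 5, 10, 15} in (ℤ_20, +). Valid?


Subgroup test for H = {0, 5, 10, 15} in (ℤ_20, +):
(1) 0 ∈ H? Yes
(2) Closure: for all a,b ∈ H, (a+b) mod 20 ∈ H? Yes
(3) Inverses: for all a ∈ H, -a mod 20 ∈ H? Yes

Yes, H is a subgroup of ℤ_20


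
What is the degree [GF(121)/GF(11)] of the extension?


GF(121) = GF(11^2), so the extension degree is 2

[GF(121)/GF(11)] = 2


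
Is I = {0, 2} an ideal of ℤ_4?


Check ideal conditions for I = {0, 2} in ℤ_4:
(1) I is an additive subgroup? Yes
(2) For r ∈ ℤ_4 and a ∈ I: r·a ∈ I? Yes

Yes, I is an ideal of ℤ_4


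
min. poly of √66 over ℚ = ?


√66 satisfies x² - 66 = 0, irreducible over ℚ since 66 is squarefree

Minimal polynomial: x² - 66


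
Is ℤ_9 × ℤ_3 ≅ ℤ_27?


Comparing ℤ_9 × ℤ_3 and ℤ_27:
gcd(9,3) = 3 ≠ 1. Max element order in ℤ_9×ℤ_3 is lcm(9,3) = 9 < 27, so it has no element of order 27

No, ℤ_9 × ℤ_3 ≇ ℤ_27


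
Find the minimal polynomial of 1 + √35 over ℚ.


Let α = 1 + √35. Then α - 1 = √35, so (α - 1)² = 35, giving α² - 2α - 34 = 0. Degree 2 and α ∉ ℚ, so this is the minimal polynomial.

Minimal polynomial: x² - 2x - 34


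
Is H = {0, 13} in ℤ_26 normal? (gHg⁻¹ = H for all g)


H = {0, 13} in ℤ_26
ℤ_26 is abelian; every subgroup of an abelian group is normal

Yes, normal subgroup


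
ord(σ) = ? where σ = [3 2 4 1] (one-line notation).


Cycle decomposition: (1 3 4)
Cycle lengths: 3
Order = lcm(3) = 3

ord(σ) = 3


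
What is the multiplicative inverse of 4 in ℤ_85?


Use the extended Euclidean algorithm to write 1 = 4·s + 85·t; then s mod 85 is the inverse.
Euclidean algorithm:
  4 = 0·85 + 4
  85 = 21·4 + 1
  4 = 4·1 + 0
gcd(4,85) = 1
Back-substitution gives: 4·(-21) + 85·(1) = 1
So 4⁻¹ ≡ -21 ≡ 64 (mod 85)
Check: 4 × 64 = 256 ≡ 1 (mod 85) ✓

4⁻¹ ≡ 64 (mod 85)


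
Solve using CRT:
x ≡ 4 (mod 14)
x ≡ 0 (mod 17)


m₁ = 14, m₂ = 17, gcd = 1, so CRT applies. M = m₁·m₂ = 238
Let M₁ = M/m₁ = 17, M₂ = M/m₂ = 14
Find y₁ ≡ M₁⁻¹ (mod m₁): 17⁻¹ ≡ 5 (mod 14)
Find y₂ ≡ M₂⁻¹ (mod m₂): 14⁻¹ ≡ 11 (mod 17)
x = a₁·M₁·y₁ + a₂·M₂·y₂ = 4·17·5 + 0·14·11 = 340
Reduce mod 238: x ≡ 102
Check: 102 mod 14 = 4 ✓, 102 mod 17 = 0 ✓

x ≡ 102 (mod 238)


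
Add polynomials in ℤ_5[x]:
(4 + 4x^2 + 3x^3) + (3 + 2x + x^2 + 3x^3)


Add coefficients mod 5:
x^0: 4 + 3 = 2 (mod 5)
x^1: 0 + 2 = 2 (mod 5)
x^2: 4 + 1 = 0 (mod 5)
x^3: 3 + 3 = 1 (mod 5)
Result: 2 + 2x + x^3

f + g = 2 + 2x + x^3


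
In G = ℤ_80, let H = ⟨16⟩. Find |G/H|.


|⟨16⟩| = n / gcd(16, 80) = 80 / 16 = 5
H is normal (ℤ_80 is abelian).
|G/H| = |G| / |H| = 80 / 5 = 16

|G/H| = 16


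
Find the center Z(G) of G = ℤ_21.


Z(G) = {g ∈ G | gx = xg for all x ∈ G}
ℤ_21 is abelian, so Z(G) = G

Z(ℤ_21) = ℤ_21


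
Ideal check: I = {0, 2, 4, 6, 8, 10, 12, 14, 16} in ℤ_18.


Check ideal conditions for I = {0, 2, 4, 6, 8, 10, 12, 14, 16} in ℤ_18:
(1) I is an additive subgroup? Yes
(2) For r ∈ ℤ_18 and a ∈ I: r·a ∈ I? Yes

Yes, I is an ideal of ℤ_18


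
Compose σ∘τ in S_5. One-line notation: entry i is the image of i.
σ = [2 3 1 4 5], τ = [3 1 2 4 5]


σ∘τ: apply τ first, then σ
1 →τ 3 →σ 1
2 →τ 1 →σ 2
3 →τ 2 →σ 3
4 →τ 4 →σ 4
5 →τ 5 →σ 5

σ∘τ = [1 2 3 4 5]


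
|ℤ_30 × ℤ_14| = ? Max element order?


|ℤ_30 × ℤ_14| = 30 × 14 = 420
Max element order = lcm(30,14) = 210
Cyclic? No (gcd=2)

|ℤ_30×ℤ_14| = 420, max element order = 210


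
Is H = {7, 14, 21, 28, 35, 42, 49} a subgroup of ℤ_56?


Subgroup test for H = {7, 14, 21, 28, 35, 42, 49} in (ℤ_56, +):
(1) 0 ∈ H? No
(2) Closure: for all a,b ∈ H, (a+b) mod 56 ∈ H? No  [counterexample: 7 + 49 = 0 ∉ H]
(3) Inverses: for all a ∈ H, -a mod 56 ∈ H? Yes

No, H is not a subgroup of ℤ_56


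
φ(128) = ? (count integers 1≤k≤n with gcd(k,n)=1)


Factor n: 128 = 2^7
φ(n) = n · ∏(1 - 1/p) over distinct primes p | n
φ(128) = 128 · (1 - 1/2) = 64

φ(128) = 64


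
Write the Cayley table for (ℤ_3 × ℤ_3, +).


Elements: {(0,0), (0,1), (0,2), (1,0), (1,1), (1,2), (2,0), (2,1), (2,2)}
Operation: componentwise addition mod (3, 3)
Entry (a, b) = ((a₁+b₁) mod 3, (a₂+b₂) mod 3)

Cayley table:
      | (0,0) | (0,1) | (0,2) | (1,0) | (1,1) | (1,2) | (2,0) | (2,1) | (2,2)
(0,0) | (0,0) | (0,1) | (0,2) | (1,0) | (1,1) | (1,2) | (2,0) | (2,1) | (2,2)
(0,1) | (0,1) | (0,2) | (0,0) | (1,1) | (1,2) | (1,0) | (2,1) | (2,2) | (2,0)
(0,2) | (0,2) | (0,0) | (0,1) | (1,2) | (1,0) | (1,1) | (2,2) | (2,0) | (2,1)
(1,0) | (1,0) | (1,1) | (1,2) | (2,0) | (2,1) | (2,2) | (0,0) | (0,1) | (0,2)
(1,1) | (1,1) | (1,2) | (1,0) | (2,1) | (2,2) | (2,0) | (0,1) | (0,2) | (0,0)
(1,2) | (1,2) | (1,0) | (1,1) | (2,2) | (2,0) | (2,1) | (0,2) | (0,0) | (0,1)
(2,0) | (2,0) | (2,1) | (2,2) | (0,0) | (0,1) | (0,2) | (1,0) | (1,1) | (1,2)
(2,1) | (2,1) | (2,2) | (2,0) | (0,1) | (0,2) | (0,0) | (1,1) | (1,2) | (1,0)
(2,2) | (2,2) | (2,0) | (2,1) | (0,2) | (0,0) | (0,1) | (1,2) | (1,0) | (1,1)


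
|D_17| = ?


|D_n| = 2n (n rotations and n reflections)
|D_17| = 2×17 = 34

|D_17| = 34


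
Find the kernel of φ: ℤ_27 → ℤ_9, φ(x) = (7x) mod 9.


Kernel = preimage of identity
ker(φ) = {x ∈ ℤ_27 : 7x ≡ 0 (mod 9)}. Since 9 | 27, φ is well-defined. The kernel is the cyclic subgroup ⟨9⟩ of ℤ_27 (order 3), i.e. {0, 9, 18}

ker(φ) = {0, 9, 18}


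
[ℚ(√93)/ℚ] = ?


√93 has minimal polynomial x² - 93 (irreducible over ℚ since 93 is squarefree)

[ℚ(√93)/ℚ] = 2


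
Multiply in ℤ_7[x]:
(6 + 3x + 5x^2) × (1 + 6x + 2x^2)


Expand and collect like terms; reduce coefficients mod 7:
x^0: 6·1 = 6 ≡ 6 (mod 7)
x^1: 6·6 + 3·1 = 39 ≡ 4 (mod 7)
x^2: 6·2 + 3·6 + 5·1 = 35 ≡ 0 (mod 7)
x^3: 3·2 + 5·6 = 36 ≡ 1 (mod 7)
x^4: 5·2 = 10 ≡ 3 (mod 7)
Result: 6 + 4x + x^3 + 3x^4

f · g = 6 + 4x + x^3 + 3x^4


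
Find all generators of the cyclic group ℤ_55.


g generates ℤ_n iff gcd(g,n) = 1
Prime factors of 55: 5, 11
Generators are g ∈ {1,...,54} not divisible by any of these primes.
Generators: {1, 2, 3, 4, 6, 7, 8, 9, 12, 13, 14, 16, 17, 18, 19, 21, 23, 24, 26, 27, 28, 29, 31, 32, 34, 36, 37, 38, 39, 41, 42, 43, 46, 47, 48, 49, 51, 52, 53, 54}
Number of generators = φ(55) = 40

Generators of ℤ_55 = {1, 2, 3, 4, 6, 7, 8, 9, 12, 13, 14, 16, 17, 18, 19, 21, 23, 24, 26, 27, 28, 29, 31, 32, 34, 36, 37, 38, 39, 41, 42, 43, 46, 47, 48, 49, 51, 52, 53, 54}


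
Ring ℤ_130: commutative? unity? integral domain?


ℤ_130 is a commutative ring with unity 1; 130 = 2×65 is composite, so 2·65 ≡ 0 gives zero divisors (not an integral domain)
Commutative: Yes
Integral domain: No
Has unity: Yes

ℤ_130: Commutative=Yes, Unity=Yes


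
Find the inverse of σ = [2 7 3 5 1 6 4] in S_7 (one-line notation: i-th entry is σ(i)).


To find σ⁻¹, swap domain and range:
σ(1) = 2 → σ⁻¹(2) = 1
σ(2) = 7 → σ⁻¹(7) = 2
σ(3) = 3 → σ⁻¹(3) = 3
σ(4) = 5 → σ⁻¹(5) = 4
σ(5) = 1 → σ⁻¹(1) = 5
σ(6) = 6 → σ⁻¹(6) = 6
σ(7) = 4 → σ⁻¹(4) = 7

σ⁻¹ = [5 1 3 7 4 6 2]


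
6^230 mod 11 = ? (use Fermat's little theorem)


Fermat's little theorem: if p is prime and gcd(a,p)=1, then a^(p-1) ≡ 1 (mod p)
p = 11 is prime, gcd(6,11) = 1
Reduce exponent: 230 mod 10 = 0
So 6^230 ≡ 6^0 (mod 11)
6^0 = 1

6^230 ≡ 1 (mod 11)


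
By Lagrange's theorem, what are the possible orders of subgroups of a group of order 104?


Lagrange's theorem: |H| divides |G|
|G| = 104
Divisors of 104: 1, 2, 4, 8, 13, 26, 52, 104

Possible subgroup orders: {1, 2, 4, 8, 13, 26, 52, 104}


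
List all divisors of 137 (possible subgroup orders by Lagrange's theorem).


Lagrange's theorem: |H| divides |G|
|G| = 137
Divisors of 137: 1, 137

Possible subgroup orders: {1, 137}


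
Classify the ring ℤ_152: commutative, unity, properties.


ℤ_152 is a commutative ring with unity 1; 152 = 2×76 is composite, so 2·76 ≡ 0 gives zero divisors (not an integral domain)
Commutative: Yes
Integral domain: No
Has unity: Yes

ℤ_152: Commutative=Yes, Unity=Yes


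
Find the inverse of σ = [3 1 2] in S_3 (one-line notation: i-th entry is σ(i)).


To find σ⁻¹, swap domain and range:
σ(1) = 3 → σ⁻¹(3) = 1
σ(2) = 1 → σ⁻¹(1) = 2
σ(3) = 2 → σ⁻¹(2) = 3

σ⁻¹ = [2 3 1]


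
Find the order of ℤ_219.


ℤ_n has n elements.

|ℤ_219| = 219


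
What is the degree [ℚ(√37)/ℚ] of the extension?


√37 has minimal polynomial x² - 37 (irreducible over ℚ since 37 is squarefree)

[ℚ(√37)/ℚ] = 2


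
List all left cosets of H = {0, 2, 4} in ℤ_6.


H = {0, 2, 4}, |H| = 3
Number of cosets = |G|/|H| = 6/3 = 2
0 + H = {0, 2, 4}
1 + H = {1, 3, 5}

Cosets: 0+H={0,2,4}; 1+H={1,3,5}


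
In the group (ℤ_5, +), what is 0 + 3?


Operation: addition mod 5
0 + 3 = (a + b) mod 5 with a = 0, b = 3

0 + 3 = 3


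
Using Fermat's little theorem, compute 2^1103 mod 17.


Fermat's little theorem: if p is prime and gcd(a,p)=1, then a^(p-1) ≡ 1 (mod p)
p = 17 is prime, gcd(2,17) = 1
Reduce exponent: 1103 mod 16 = 15
So 2^1103 ≡ 2^15 (mod 17)
2^15 mod 17 = 9

2^1103 ≡ 9 (mod 17)


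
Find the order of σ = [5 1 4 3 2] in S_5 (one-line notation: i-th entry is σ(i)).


Cycle decomposition: (1 5 2) (3 4)
Cycle lengths: 3, 2
Order = lcm(3, 2) = 6

ord(σ) = 6


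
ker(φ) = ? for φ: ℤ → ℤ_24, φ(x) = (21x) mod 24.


Kernel = preimage of identity
ker(φ) = {x ∈ ℤ : 21x ≡ 0 (mod 24)}. gcd(21,24) = 3, so 21x ≡ 0 (mod 24) ⟺ x ≡ 0 (mod 24/3 = 8). Hence ker(φ) = 8ℤ

ker(φ) = 8ℤ


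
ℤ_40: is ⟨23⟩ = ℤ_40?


g generates ℤ_n iff gcd(g, n) = 1
gcd(23, 40) = 1
Since gcd = 1, 23 is a generator.

Yes, 23 generates ℤ_40


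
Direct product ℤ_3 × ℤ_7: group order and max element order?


|ℤ_3 × ℤ_7| = 3 × 7 = 21
Max element order = lcm(3,7) = 21
Cyclic? Yes (gcd=1)

|ℤ_3×ℤ_7| = 21, max element order = 21


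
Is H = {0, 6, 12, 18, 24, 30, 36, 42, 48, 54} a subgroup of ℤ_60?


Subgroup test for H = {0, 6, 12, 18, 24, 30, 36, 42, 48, 54} in (ℤ_60, +):
(1) 0 ∈ H? Yes
(2) Closure: for all a,b ∈ H, (a+b) mod 60 ∈ H? Yes
(3) Inverses: for all a ∈ H, -a mod 60 ∈ H? Yes

Yes, H is a subgroup of ℤ_60


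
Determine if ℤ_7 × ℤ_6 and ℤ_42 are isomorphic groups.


Comparing ℤ_7 × ℤ_6 and ℤ_42:
gcd(7,6) = 1, so ℤ_7 × ℤ_6 ≅ ℤ_42 (CRT)

Yes, ℤ_7 × ℤ_6 ≅ ℤ_42


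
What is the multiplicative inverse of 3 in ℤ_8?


Use the extended Euclidean algorithm to write 1 = 3·s + 8·t; then s mod 8 is the inverse.
Euclidean algorithm:
  3 = 0·8 + 3
  8 = 2·3 + 2
  3 = 1·2 + 1
  2 = 2·1 + 0
gcd(3,8) = 1
Back-substitution gives: 3·(3) + 8·(-1) = 1
So 3⁻¹ ≡ 3 ≡ 3 (mod 8)
Check: 3 × 3 = 9 ≡ 1 (mod 8) ✓

3⁻¹ ≡ 3 (mod 8)


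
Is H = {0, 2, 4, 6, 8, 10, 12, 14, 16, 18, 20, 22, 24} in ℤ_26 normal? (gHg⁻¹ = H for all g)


H = {0, 2, 4, 6, 8, 10, 12, 14, 16, 18, 20, 22, 24} in ℤ_26
ℤ_26 is abelian; every subgroup of an abelian group is normal

Yes, normal subgroup


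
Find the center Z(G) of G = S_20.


Z(G) = {g ∈ G | gx = xg for all x ∈ G}
S_n is non-abelian for n ≥ 3; Z(S_20) is trivial

Z(S_20) = {e}


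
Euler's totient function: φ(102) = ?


Factor n: 102 = 2 × 3 × 17
φ(n) = n · ∏(1 - 1/p) over distinct primes p | n
φ(102) = 102 · (1 - 1/2) · (1 - 1/3) · (1 - 1/17) = 32

φ(102) = 32


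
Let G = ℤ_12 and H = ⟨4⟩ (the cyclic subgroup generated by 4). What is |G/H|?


|⟨4⟩| = n / gcd(4, 12) = 12 / 4 = 3
H is normal (ℤ_12 is abelian).
|G/H| = |G| / |H| = 12 / 3 = 4

|G/H| = 4


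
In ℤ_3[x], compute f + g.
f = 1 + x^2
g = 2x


Add coefficients mod 3:
x^0: 1 + 0 = 1 (mod 3)
x^1: 0 + 2 = 2 (mod 3)
x^2: 1 + 0 = 1 (mod 3)
Result: 1 + 2x + x^2

f + g = 1 + 2x + x^2


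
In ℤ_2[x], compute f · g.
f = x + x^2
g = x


Expand and collect like terms; reduce coefficients mod 2:
x^0: 0·0 = 0 ≡ 0 (mod 2)
x^1: 0·1 + 1·0 = 0 ≡ 0 (mod 2)
x^2: 1·1 + 1·0 = 1 ≡ 1 (mod 2)
x^3: 1·1 = 1 ≡ 1 (mod 2)
Result: x^2 + x^3

f · g = x^2 + x^3


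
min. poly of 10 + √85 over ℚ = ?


Let α = 10 + √85. Then α - 10 = √85, so (α - 10)² = 85, giving α² - 20α + 15 = 0. Degree 2 and α ∉ ℚ, so this is the minimal polynomial.

Minimal polynomial: x² - 20x + 15


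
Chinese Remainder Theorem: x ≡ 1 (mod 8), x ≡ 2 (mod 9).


m₁ = 8, m₂ = 9, gcd = 1, so CRT applies. M = m₁·m₂ = 72
Let M₁ = M/m₁ = 9, M₂ = M/m₂ = 8
Find y₁ ≡ M₁⁻¹ (mod m₁): 9⁻¹ ≡ 1 (mod 8)
Find y₂ ≡ M₂⁻¹ (mod m₂): 8⁻¹ ≡ 8 (mod 9)
x = a₁·M₁·y₁ + a₂·M₂·y₂ = 1·9·1 + 2·8·8 = 137
Reduce mod 72: x ≡ 65
Check: 65 mod 8 = 1 ✓, 65 mod 9 = 2 ✓

x ≡ 65 (mod 72)


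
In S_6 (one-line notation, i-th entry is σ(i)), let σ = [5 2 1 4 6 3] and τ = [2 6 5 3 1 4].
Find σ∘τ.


σ∘τ: apply τ first, then σ
1 →τ 2 →σ 2
2 →τ 6 →σ 3
3 →τ 5 →σ 6
4 →τ 3 →σ 1
5 →τ 1 →σ 5
6 →τ 4 →σ 4

σ∘τ = [2 3 6 1 5 4]


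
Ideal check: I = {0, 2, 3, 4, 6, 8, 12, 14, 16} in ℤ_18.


Check ideal conditions for I = {0, 2, 3, 4, 6, 8, 12, 14, 16} in ℤ_18:
(1) I is an additive subgroup? No
(2) For r ∈ ℤ_18 and a ∈ I: r·a ∈ I? No  [counterexample: r=2, a=14, r·a mod 18 = 10 ∉ I]

No, I is not an ideal of ℤ_18


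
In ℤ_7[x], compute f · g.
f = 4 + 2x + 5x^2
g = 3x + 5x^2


Expand and collect like terms; reduce coefficients mod 7:
x^0: 4·0 = 0 ≡ 0 (mod 7)
x^1: 4·3 + 2·0 = 12 ≡ 5 (mod 7)
x^2: 4·5 + 2·3 + 5·0 = 26 ≡ 5 (mod 7)
x^3: 2·5 + 5·3 = 25 ≡ 4 (mod 7)
x^4: 5·5 = 25 ≡ 4 (mod 7)
Result: 5x + 5x^2 + 4x^3 + 4x^4

f · g = 5x + 5x^2 + 4x^3 + 4x^4


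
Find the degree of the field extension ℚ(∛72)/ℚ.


∛72 has minimal polynomial x³ - 72 (irreducible over ℚ since 72 is not a perfect cube)

[ℚ(∛72)/ℚ] = 3


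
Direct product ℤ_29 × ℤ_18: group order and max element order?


|ℤ_29 × ℤ_18| = 29 × 18 = 522
Max element order = lcm(29,18) = 522
Cyclic? Yes (gcd=1)

|ℤ_29×ℤ_18| = 522, max element order = 522


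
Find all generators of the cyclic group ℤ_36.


g generates ℤ_n iff gcd(g,n) = 1
Prime factors of 36: 2, 3
Generators are g ∈ {1,...,35} not divisible by any of these primes.
Generators: {1, 5, 7, 11, 13, 17, 19, 23, 25, 29, 31, 35}
Number of generators = φ(36) = 12

Generators of ℤ_36 = {1, 5, 7, 11, 13, 17, 19, 23, 25, 29, 31, 35}


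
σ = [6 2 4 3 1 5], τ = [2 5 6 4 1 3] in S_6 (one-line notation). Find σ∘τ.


σ∘τ: apply τ first, then σ
1 →τ 2 →σ 2
2 →τ 5 →σ 1
3 →τ 6 →σ 5
4 →τ 4 →σ 3
5 →τ 1 →σ 6
6 →τ 3 →σ 4

σ∘τ = [2 1 5 3 6 4]


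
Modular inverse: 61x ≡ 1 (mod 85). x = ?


Use the extended Euclidean algorithm to write 1 = 61·s + 85·t; then s mod 85 is the inverse.
Euclidean algorithm:
  61 = 0·85 + 61
  85 = 1·61 + 24
  61 = 2·24 + 13
  24 = 1·13 + 11
  13 = 1·11 + 2
  11 = 5·2 + 1
  2 = 2·1 + 0
gcd(61,85) = 1
Back-substitution gives: 61·(-39) + 85·(28) = 1
So 61⁻¹ ≡ -39 ≡ 46 (mod 85)
Check: 61 × 46 = 2806 ≡ 1 (mod 85) ✓

61⁻¹ ≡ 46 (mod 85)


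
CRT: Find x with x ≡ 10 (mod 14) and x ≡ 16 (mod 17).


m₁ = 14, m₂ = 17, gcd = 1, so CRT applies. M = m₁·m₂ = 238
Let M₁ = M/m₁ = 17, M₂ = M/m₂ = 14
Find y₁ ≡ M₁⁻¹ (mod m₁): 17⁻¹ ≡ 5 (mod 14)
Find y₂ ≡ M₂⁻¹ (mod m₂): 14⁻¹ ≡ 11 (mod 17)
x = a₁·M₁·y₁ + a₂·M₂·y₂ = 10·17·5 + 16·14·11 = 3314
Reduce mod 238: x ≡ 220
Check: 220 mod 14 = 10 ✓, 220 mod 17 = 16 ✓

x ≡ 220 (mod 238)


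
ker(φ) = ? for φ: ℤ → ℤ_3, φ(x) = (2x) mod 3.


Kernel = preimage of identity
ker(φ) = {x ∈ ℤ : 2x ≡ 0 (mod 3)}. gcd(2,3) = 1, so 2x ≡ 0 (mod 3) ⟺ x ≡ 0 (mod 3/1 = 3). Hence ker(φ) = 3ℤ

ker(φ) = 3ℤ


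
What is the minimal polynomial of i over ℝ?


i satisfies x² + 1 = 0, irreducible over ℝ

Minimal polynomial: x² + 1


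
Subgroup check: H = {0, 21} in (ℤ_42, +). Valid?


Subgroup test for H = {0, 21} in (ℤ_42, +):
(1) 0 ∈ H? Yes
(2) Closure: for all a,b ∈ H, (a+b) mod 42 ∈ H? Yes
(3) Inverses: for all a ∈ H, -a mod 42 ∈ H? Yes

Yes, H is a subgroup of ℤ_42


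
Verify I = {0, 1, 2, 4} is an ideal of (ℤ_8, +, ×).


Check ideal conditions for I = {0, 1, 2, 4} in ℤ_8:
(1) I is an additive subgroup? No
(2) For r ∈ ℤ_8 and a ∈ I: r·a ∈ I? No  [counterexample: r=3, a=1, r·a mod 8 = 3 ∉ I]

No, I is not an ideal of ℤ_8


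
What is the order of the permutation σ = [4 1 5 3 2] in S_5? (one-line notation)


Cycle decomposition: (1 4 3 5 2)
Cycle lengths: 5
Order = lcm(5) = 5

ord(σ) = 5


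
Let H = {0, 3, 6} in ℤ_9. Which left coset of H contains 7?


7 + H = {7 + h (mod 9) : h ∈ H}
7+0=7, 7+3=1, 7+6=4
7 + H = {1, 4, 7} = 1 + H

7 + H = {1, 4, 7}


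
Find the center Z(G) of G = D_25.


Z(G) = {g ∈ G | gx = xg for all x ∈ G}
For odd n, Z(D_n) = {e}: no nontrivial rotation commutes with all reflections

Z(D_25) = {e}


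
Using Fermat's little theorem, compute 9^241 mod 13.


Fermat's little theorem: if p is prime and gcd(a,p)=1, then a^(p-1) ≡ 1 (mod p)
p = 13 is prime, gcd(9,13) = 1
Reduce exponent: 241 mod 12 = 1
So 9^241 ≡ 9^1 (mod 13)
9^1 mod 13 = 9

9^241 ≡ 9 (mod 13)


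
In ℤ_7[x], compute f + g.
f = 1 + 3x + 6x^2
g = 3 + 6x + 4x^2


Add coefficients mod 7:
x^0: 1 + 3 = 4 (mod 7)
x^1: 3 + 6 = 2 (mod 7)
x^2: 6 + 4 = 3 (mod 7)
Result: 4 + 2x + 3x^2

f + g = 4 + 2x + 3x^2


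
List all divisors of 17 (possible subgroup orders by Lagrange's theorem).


Lagrange's theorem: |H| divides |G|
|G| = 17
Divisors of 17: 1, 17

Possible subgroup orders: {1, 17}


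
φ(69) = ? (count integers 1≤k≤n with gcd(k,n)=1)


Factor n: 69 = 3 × 23
φ(n) = n · ∏(1 - 1/p) over distinct primes p | n
φ(69) = 69 · (1 - 1/3) · (1 - 1/23) = 44

φ(69) = 44


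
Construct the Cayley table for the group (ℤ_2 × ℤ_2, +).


Elements: {(0,0), (0,1), (1,0), (1,1)}
Operation: componentwise addition mod (2, 2)
Entry (a, b) = ((a₁+b₁) mod 2, (a₂+b₂) mod 2)

Cayley table:
      | (0,0) | (0,1) | (1,0) | (1,1)
(0,0) | (0,0) | (0,1) | (1,0) | (1,1)
(0,1) | (0,1) | (0,0) | (1,1) | (1,0)
(1,0) | (1,0) | (1,1) | (0,0) | (0,1)
(1,1) | (1,1) | (1,0) | (0,1) | (0,0)


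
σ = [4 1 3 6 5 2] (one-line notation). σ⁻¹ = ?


To find σ⁻¹, swap domain and range:
σ(1) = 4 → σ⁻¹(4) = 1
σ(2) = 1 → σ⁻¹(1) = 2
σ(3) = 3 → σ⁻¹(3) = 3
σ(4) = 6 → σ⁻¹(6) = 4
σ(5) = 5 → σ⁻¹(5) = 5
σ(6) = 2 → σ⁻¹(2) = 6

σ⁻¹ = [2 6 3 1 5 4]


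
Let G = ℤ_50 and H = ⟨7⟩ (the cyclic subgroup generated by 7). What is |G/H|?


|⟨7⟩| = n / gcd(7, 50) = 50 / 1 = 50
H is normal (ℤ_50 is abelian).
|G/H| = |G| / |H| = 50 / 50 = 1

|G/H| = 1


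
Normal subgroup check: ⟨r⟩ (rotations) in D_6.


H = ⟨r⟩ (rotations) in D_6
The rotation subgroup ⟨r⟩ has index 2 in D_6, so it is normal

Yes, normal subgroup


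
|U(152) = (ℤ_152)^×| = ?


U(n) is the group of units mod n; |U(n)| = φ(n)
|U(152)| = φ(152) = 72

|U(152) = (ℤ_152)^×| = 72


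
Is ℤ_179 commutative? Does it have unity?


ℤ_179 is a commutative ring with unity 1; 179 is prime, so ℤ_179 is a field (hence an integral domain)
Commutative: Yes
Integral domain: Yes
Has unity: Yes

ℤ_179: Commutative=Yes, Unity=Yes


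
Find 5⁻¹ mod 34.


Use the extended Euclidean algorithm to write 1 = 5·s + 34·t; then s mod 34 is the inverse.
Euclidean algorithm:
  5 = 0·34 + 5
  34 = 6·5 + 4
  5 = 1·4 + 1
  4 = 4·1 + 0
gcd(5,34) = 1
Back-substitution gives: 5·(7) + 34·(-1) = 1
So 5⁻¹ ≡ 7 ≡ 7 (mod 34)
Check: 5 × 7 = 35 ≡ 1 (mod 34) ✓

5⁻¹ ≡ 7 (mod 34)


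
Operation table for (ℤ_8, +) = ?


Elements: {0, 1, 2, 3, 4, 5, 6, 7}
Operation: addition mod 8
Entry (a, b) = (a + b) mod 8

Cayley table:
  | 0 | 1 | 2 | 3 | 4 | 5 | 6 | 7
0 | 0 | 1 | 2 | 3 | 4 | 5 | 6 | 7
1 | 1 | 2 | 3 | 4 | 5 | 6 | 7 | 0
2 | 2 | 3 | 4 | 5 | 6 | 7 | 0 | 1
3 | 3 | 4 | 5 | 6 | 7 | 0 | 1 | 2
4 | 4 | 5 | 6 | 7 | 0 | 1 | 2 | 3
5 | 5 | 6 | 7 | 0 | 1 | 2 | 3 | 4
6 | 6 | 7 | 0 | 1 | 2 | 3 | 4 | 5
7 | 7 | 0 | 1 | 2 | 3 | 4 | 5 | 6


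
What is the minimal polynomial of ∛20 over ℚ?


∛20 satisfies x³ - 20 = 0, irreducible over ℚ (no rational root; 20 is not a perfect cube)

Minimal polynomial: x³ - 20
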